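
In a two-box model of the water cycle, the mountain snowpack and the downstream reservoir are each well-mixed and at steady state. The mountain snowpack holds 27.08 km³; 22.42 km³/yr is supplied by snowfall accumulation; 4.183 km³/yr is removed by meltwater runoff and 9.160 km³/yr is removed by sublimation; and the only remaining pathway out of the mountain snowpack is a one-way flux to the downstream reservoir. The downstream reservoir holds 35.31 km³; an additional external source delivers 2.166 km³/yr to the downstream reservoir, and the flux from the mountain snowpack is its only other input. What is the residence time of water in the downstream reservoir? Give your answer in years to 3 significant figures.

3.14 yr

Balance the mountain snowpack: ΣF_in = 22.420 km³/yr.
Flux to the downstream reservoir = ΣF_in − (4.183 + 9.160) = 9.0770 km³/yr.
Total input to the downstream reservoir = 9.0770 + 2.166 = 11.243 km³/yr; at steady state this equals its total output.
τ = M / F = 35.31 / 11.243 = 3.141 yr.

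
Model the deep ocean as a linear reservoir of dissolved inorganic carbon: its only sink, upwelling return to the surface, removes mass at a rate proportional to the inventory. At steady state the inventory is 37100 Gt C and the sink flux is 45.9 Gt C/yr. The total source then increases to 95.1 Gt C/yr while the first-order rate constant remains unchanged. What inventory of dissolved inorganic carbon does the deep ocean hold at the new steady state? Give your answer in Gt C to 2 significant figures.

77000 Gt C

Rate constant k = F/M = 45.9 / 37100 = 0.001237 yr⁻¹.
At the new steady state, source = k·M_new ⇒ M_new = 95.1 / 0.001237 = 76870 Gt C.
(Equivalently M_new = M × F_new/F_old = 37100 × 95.1/45.9.)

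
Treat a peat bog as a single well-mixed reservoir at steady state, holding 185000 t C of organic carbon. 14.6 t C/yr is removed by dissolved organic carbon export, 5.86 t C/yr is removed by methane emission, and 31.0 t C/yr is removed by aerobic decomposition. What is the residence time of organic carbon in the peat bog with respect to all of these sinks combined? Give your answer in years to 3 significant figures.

Total removal flux = 14.6 + 5.86 + 31.0 = 51.460 t C/yr.
τ = M / ΣF_out = 185000 / 51.460 = 3595 yr.

3600 yr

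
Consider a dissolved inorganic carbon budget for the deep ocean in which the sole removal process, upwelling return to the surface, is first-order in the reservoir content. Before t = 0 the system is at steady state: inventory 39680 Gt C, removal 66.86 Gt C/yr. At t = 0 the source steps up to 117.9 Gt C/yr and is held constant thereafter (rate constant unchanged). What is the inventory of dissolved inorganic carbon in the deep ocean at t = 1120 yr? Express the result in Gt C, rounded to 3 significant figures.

Residence time τ = M₀/F₀ = 593.5 yr. The eventual steady state is M_∞ = M₀·(F₁/F₀) = 39680 × 117.9/66.86 = 69971 Gt C.
The anomaly ΔM(t) = M(t) − M_∞ decays as ΔM₀·e^(−t/τ) with ΔM₀ = 39680 − 69971 = −30290 Gt C.
At t = 1120 yr, e^(−t/τ) = e^(−1.887) = 0.1515, so ΔM = −4589 Gt C and M = 69971 − 4589 = 65382 Gt C.

65400 Gt C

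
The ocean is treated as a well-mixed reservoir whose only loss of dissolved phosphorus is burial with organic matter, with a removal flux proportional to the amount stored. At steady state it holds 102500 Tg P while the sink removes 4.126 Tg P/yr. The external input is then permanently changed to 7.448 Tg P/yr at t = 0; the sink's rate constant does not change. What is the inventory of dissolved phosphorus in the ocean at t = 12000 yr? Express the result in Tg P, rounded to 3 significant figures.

134000 Tg P

Residence time τ = M₀/F₀ = 24840 yr. The eventual steady state is M_∞ = M₀·(F₁/F₀) = 102500 × 7.448/4.126 = 185030 Tg P.
The anomaly ΔM(t) = M(t) − M_∞ decays as ΔM₀·e^(−t/τ) with ΔM₀ = 102500 − 185030 = −82530 Tg P.
At t = 12000 yr, e^(−t/τ) = e^(−0.4830) = 0.6169, so ΔM = −50910 Tg P and M = 185030 − 50910 = 134120 Tg P.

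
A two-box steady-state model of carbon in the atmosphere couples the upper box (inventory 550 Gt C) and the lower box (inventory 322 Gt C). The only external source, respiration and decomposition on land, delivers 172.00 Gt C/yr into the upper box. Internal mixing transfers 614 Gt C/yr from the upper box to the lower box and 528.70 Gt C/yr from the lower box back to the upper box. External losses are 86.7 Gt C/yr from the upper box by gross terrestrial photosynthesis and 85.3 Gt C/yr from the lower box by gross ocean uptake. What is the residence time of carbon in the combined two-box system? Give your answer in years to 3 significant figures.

For the system as a whole, the A↔B exchange is internal and contributes nothing to the throughput; only the external sinks remove mass.
M_total = 550 + 322 = 872.00 Gt C.
ΣF_external_out = 86.7 + 85.3 = 172.00 Gt C/yr.
τ = M_total / ΣF_ext = 872.00 / 172.00 = 5.070 yr.

5.07 yr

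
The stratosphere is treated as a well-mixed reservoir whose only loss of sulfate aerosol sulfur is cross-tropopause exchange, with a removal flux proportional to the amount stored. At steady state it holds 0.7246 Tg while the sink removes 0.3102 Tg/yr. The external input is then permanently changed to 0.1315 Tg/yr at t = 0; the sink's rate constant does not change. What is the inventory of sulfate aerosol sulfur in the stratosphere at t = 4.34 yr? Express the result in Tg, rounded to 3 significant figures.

0.372 Tg

Residence time τ = M₀/F₀ = 2.336 yr. The eventual steady state is M_∞ = M₀·(F₁/F₀) = 0.7246 × 0.1315/0.3102 = 0.30717 Tg.
The anomaly ΔM(t) = M(t) − M_∞ decays as ΔM₀·e^(−t/τ) with ΔM₀ = 0.7246 − 0.30717 = 0.4174 Tg.
At t = 4.34 yr, e^(−t/τ) = e^(−1.858) = 0.1560, so ΔM = 0.06512 Tg and M = 0.30717 + 0.06512 = 0.37229 Tg.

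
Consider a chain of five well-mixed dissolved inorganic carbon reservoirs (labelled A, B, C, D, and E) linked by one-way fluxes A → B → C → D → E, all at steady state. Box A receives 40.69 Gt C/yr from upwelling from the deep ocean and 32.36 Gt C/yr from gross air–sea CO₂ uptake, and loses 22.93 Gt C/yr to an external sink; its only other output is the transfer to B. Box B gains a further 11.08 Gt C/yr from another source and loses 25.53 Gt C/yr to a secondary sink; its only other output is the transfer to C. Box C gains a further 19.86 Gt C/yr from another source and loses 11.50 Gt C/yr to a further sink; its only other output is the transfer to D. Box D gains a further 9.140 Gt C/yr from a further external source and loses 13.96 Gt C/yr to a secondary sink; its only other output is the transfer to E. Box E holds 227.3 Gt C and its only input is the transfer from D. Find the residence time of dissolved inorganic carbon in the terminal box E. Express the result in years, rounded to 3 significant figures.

5.80 yr

Box A: F(A→B) = (40.69 + 32.36) − 22.93 = 50.120 Gt C/yr.
Box B: F(B→C) = (50.120 + 11.08) − 25.53 = 35.670 Gt C/yr.
Box C: F(C→D) = (35.670 + 19.86) − 11.50 = 44.030 Gt C/yr.
Box D: F(D→E) = (44.030 + 9.140) − 13.96 = 39.210 Gt C/yr.
Box E throughput = its input = 39.210 Gt C/yr; τ = 227.3 / 39.210 = 5.797 yr.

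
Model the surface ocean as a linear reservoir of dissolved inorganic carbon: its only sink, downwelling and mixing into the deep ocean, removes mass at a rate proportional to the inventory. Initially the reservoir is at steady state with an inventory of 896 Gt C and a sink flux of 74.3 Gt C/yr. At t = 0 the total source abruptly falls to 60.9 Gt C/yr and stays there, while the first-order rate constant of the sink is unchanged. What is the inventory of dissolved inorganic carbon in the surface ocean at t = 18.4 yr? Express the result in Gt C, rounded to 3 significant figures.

770 Gt C

The sink rate constant is k = F₀/M₀ = 74.3/896 = 0.08292 yr⁻¹.
Solving dM/dt = F₁ − kM with M(0) = M₀ gives M(t) = F₁/k + (M₀ − F₁/k)·e^(−kt).
F₁/k = 60.9/0.08292 = 734.41 Gt C; kt = 0.08292 × 18.4 = 1.526, e^(−kt) = 0.2174.
M(18.4) = 734.41 + (896 − 734.41) × 0.2174 = 734.41 + 35.14 = 769.54 Gt C.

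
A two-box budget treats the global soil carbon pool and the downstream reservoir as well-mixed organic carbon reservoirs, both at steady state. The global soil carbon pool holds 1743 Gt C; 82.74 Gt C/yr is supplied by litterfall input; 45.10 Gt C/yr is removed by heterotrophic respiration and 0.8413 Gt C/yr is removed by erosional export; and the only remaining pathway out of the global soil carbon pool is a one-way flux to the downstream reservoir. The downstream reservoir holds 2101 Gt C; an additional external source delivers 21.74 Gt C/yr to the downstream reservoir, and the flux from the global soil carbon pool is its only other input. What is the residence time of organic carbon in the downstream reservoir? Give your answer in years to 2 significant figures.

36 yr

Balance the global soil carbon pool: ΣF_in = 82.740 Gt C/yr.
Flux to the downstream reservoir = ΣF_in − (45.10 + 0.8413) = 36.799 Gt C/yr.
Total input to the downstream reservoir = 36.799 + 21.74 = 58.539 Gt C/yr; at steady state this equals its total output.
τ = M / F = 2101 / 58.539 = 35.89 yr.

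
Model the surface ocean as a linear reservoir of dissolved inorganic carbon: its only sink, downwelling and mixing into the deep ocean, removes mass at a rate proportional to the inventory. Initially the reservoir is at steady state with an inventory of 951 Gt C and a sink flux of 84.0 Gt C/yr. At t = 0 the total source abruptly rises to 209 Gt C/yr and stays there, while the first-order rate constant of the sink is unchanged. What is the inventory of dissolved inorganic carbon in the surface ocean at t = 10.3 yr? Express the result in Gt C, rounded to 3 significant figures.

The sink rate constant is k = F₀/M₀ = 84.0/951 = 0.08833 yr⁻¹.
Solving dM/dt = F₁ − kM with M(0) = M₀ gives M(t) = F₁/k + (M₀ − F₁/k)·e^(−kt).
F₁/k = 209/0.08833 = 2366.2 Gt C; kt = 0.08833 × 10.3 = 0.9098, e^(−kt) = 0.4026.
M(10.3) = 2366.2 + (951 − 2366.2) × 0.4026 = 2366.2 − 569.8 = 1796.4 Gt C.

1800 Gt C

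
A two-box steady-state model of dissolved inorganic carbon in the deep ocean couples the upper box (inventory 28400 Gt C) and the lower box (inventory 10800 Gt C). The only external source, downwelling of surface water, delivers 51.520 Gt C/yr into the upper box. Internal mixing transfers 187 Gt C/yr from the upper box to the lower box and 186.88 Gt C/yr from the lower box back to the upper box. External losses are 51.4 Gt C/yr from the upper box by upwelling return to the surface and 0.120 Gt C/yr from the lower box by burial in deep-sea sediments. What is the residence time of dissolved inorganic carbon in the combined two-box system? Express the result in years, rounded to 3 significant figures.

761 yr

Residence time in the combined system uses the total inventory and the total *external* removal — internal exchanges between the two boxes cancel.
M_total = 28400 + 10800 = 39200 Gt C.
ΣF_external_out = 51.4 + 0.120 = 51.520 Gt C/yr.
τ = M_total / ΣF_ext = 39200 / 51.520 = 760.9 yr.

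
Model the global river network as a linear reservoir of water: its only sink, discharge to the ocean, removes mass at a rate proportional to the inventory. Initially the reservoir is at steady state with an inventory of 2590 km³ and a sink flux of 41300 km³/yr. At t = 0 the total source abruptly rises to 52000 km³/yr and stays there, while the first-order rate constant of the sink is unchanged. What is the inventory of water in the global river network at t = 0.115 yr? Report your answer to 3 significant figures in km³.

3150 km³

The sink rate constant is k = F₀/M₀ = 41300/2590 = 15.95 yr⁻¹.
Solving dM/dt = F₁ − kM with M(0) = M₀ gives M(t) = F₁/k + (M₀ − F₁/k)·e^(−kt).
F₁/k = 52000/15.95 = 3261.0 km³; kt = 15.95 × 0.115 = 1.834, e^(−kt) = 0.1598.
M(0.115) = 3261.0 + (2590 − 3261.0) × 0.1598 = 3261.0 − 107.2 = 3153.8 km³.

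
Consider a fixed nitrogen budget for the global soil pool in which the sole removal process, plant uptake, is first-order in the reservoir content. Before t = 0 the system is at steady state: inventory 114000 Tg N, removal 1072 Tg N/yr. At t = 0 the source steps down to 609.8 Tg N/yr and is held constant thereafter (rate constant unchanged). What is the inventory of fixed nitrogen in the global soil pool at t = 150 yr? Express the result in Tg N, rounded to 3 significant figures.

Residence time τ = M₀/F₀ = 106.3 yr. The eventual steady state is M_∞ = M₀·(F₁/F₀) = 114000 × 609.8/1072 = 64848 Tg N.
The anomaly ΔM(t) = M(t) − M_∞ decays as ΔM₀·e^(−t/τ) with ΔM₀ = 114000 − 64848 = 49150 Tg N.
At t = 150 yr, e^(−t/τ) = e^(−1.411) = 0.2440, so ΔM = 11990 Tg N and M = 64848 + 11990 = 76842 Tg N.

76800 Tg N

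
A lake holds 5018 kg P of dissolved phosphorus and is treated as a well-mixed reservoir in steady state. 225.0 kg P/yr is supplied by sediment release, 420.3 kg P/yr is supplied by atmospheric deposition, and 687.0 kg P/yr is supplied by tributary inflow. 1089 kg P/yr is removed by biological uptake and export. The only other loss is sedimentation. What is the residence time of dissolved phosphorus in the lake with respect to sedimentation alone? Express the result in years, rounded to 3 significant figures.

At steady state ΣF_in = ΣF_out.
ΣF_in = 225.0 + 420.3 + 687.0 = 1332.3 kg P/yr.
Sedimentation flux = ΣF_in − (1089) = 1332.3 − 1089 = 243.3 kg P/yr.
τ = M / F = 5018 / 243.3 = 20.62 yr.

20.6 yr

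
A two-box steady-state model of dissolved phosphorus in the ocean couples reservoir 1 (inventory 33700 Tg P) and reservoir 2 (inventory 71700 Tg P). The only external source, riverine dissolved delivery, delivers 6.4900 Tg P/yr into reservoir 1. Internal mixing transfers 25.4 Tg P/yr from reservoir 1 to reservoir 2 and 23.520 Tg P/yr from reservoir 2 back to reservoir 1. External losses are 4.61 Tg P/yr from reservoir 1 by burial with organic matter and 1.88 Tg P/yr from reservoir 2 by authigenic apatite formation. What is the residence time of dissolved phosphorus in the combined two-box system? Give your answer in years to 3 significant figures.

For the system as a whole, the A↔B exchange is internal and contributes nothing to the throughput; only the external sinks remove mass.
M_total = 33700 + 71700 = 105400 Tg P.
ΣF_external_out = 4.61 + 1.88 = 6.4900 Tg P/yr.
τ = M_total / ΣF_ext = 105400 / 6.4900 = 16240 yr.

16200 yr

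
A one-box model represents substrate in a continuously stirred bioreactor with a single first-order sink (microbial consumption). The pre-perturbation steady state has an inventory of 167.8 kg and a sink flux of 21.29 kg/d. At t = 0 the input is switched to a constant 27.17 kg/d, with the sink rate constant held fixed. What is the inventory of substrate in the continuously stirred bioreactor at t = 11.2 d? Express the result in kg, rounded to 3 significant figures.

203 kg

τ = M₀/F₀ = 167.8/21.29 = 7.882 d; rate constant k = 1/τ.
New steady state M_∞ = F₁/k = F₁·τ = 27.17 × 7.882 = 214.14 kg.
M(t) = M_∞ + (M₀ − M_∞)·e^(−t/τ); t/τ = 11.2/7.882 = 1.421, so e^(−t/τ) = 0.2415.
M(t) = 214.14 − 46.34 × 0.2415 = 202.95 kg.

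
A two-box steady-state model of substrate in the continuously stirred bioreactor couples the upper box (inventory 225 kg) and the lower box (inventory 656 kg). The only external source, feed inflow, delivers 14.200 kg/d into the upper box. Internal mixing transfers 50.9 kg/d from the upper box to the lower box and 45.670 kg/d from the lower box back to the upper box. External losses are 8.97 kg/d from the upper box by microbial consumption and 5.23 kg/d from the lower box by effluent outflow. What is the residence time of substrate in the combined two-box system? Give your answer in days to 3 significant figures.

Residence time in the combined system uses the total inventory and the total *external* removal — internal exchanges between the two boxes cancel.
M_total = 225 + 656 = 881.00 kg.
ΣF_external_out = 8.97 + 5.23 = 14.200 kg/d.
τ = M_total / ΣF_ext = 881.00 / 14.200 = 62.04 d.

62.0 d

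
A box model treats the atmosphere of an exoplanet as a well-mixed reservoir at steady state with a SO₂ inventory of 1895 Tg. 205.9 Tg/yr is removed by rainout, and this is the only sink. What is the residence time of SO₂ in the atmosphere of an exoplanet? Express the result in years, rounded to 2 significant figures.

9.2 yr

τ = M / F = 1895 / 205.9 = 9.203 yr.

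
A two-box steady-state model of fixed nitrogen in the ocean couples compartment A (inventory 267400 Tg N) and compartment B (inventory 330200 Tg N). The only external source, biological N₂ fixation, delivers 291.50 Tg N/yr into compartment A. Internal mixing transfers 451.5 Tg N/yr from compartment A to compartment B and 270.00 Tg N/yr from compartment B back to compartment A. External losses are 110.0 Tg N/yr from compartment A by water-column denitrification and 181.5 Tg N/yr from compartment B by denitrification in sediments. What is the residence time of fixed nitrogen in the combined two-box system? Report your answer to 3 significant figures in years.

For the system as a whole, the A↔B exchange is internal and contributes nothing to the throughput; only the external sinks remove mass.
M_total = 267400 + 330200 = 597600 Tg N.
ΣF_external_out = 110.0 + 181.5 = 291.50 Tg N/yr.
τ = M_total / ΣF_ext = 597600 / 291.50 = 2050 yr.

2050 yr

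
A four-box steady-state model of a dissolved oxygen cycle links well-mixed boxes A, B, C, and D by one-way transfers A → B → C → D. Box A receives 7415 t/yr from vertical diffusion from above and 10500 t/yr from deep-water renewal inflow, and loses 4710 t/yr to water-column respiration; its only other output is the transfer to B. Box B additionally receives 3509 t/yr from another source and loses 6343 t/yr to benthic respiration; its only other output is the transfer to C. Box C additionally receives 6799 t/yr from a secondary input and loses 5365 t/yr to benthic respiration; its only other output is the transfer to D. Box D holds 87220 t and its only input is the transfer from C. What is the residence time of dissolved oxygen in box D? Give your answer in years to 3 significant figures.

Box A: F(A→B) = (7415 + 10500) − 4710 = 13205 t/yr.
Box B: F(B→C) = (13205 + 3509) − 6343 = 10371 t/yr.
Box C: F(C→D) = (10371 + 6799) − 5365 = 11805 t/yr.
Box D throughput = its input = 11805 t/yr; τ = 87220 / 11805 = 7.388 yr.

7.39 yr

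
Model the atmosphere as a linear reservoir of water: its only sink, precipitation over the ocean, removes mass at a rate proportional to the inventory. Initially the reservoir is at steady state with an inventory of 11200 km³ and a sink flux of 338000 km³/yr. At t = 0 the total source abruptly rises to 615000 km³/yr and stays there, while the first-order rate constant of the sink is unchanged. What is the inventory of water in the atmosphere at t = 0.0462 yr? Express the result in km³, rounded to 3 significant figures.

18100 km³

The sink rate constant is k = F₀/M₀ = 338000/11200 = 30.18 yr⁻¹.
Solving dM/dt = F₁ − kM with M(0) = M₀ gives M(t) = F₁/k + (M₀ − F₁/k)·e^(−kt).
F₁/k = 615000/30.18 = 20379 km³; kt = 30.18 × 0.0462 = 1.394, e^(−kt) = 0.2480.
M(0.0462) = 20379 + (11200 − 20379) × 0.2480 = 20379 − 2276 = 18102 km³.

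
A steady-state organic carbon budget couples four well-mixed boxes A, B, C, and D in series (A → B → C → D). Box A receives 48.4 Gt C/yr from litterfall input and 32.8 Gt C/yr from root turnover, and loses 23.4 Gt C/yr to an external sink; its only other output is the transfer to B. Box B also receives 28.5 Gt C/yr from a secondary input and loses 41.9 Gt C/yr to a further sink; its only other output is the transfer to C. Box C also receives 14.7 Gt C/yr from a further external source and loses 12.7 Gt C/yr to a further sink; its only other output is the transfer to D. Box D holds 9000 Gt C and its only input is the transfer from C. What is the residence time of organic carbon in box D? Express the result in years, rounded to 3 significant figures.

Box A: F(A→B) = (48.4 + 32.8) − 23.4 = 57.800 Gt C/yr.
Box B: F(B→C) = (57.800 + 28.5) − 41.9 = 44.400 Gt C/yr.
Box C: F(C→D) = (44.400 + 14.7) − 12.7 = 46.400 Gt C/yr.
Box D throughput = its input = 46.400 Gt C/yr; τ = 9000 / 46.400 = 194.0 yr.

194 yr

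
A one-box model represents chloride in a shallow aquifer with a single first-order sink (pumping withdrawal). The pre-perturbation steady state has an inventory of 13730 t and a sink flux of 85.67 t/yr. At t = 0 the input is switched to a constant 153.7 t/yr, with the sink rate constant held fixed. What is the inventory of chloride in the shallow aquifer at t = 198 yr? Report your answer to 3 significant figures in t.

Residence time τ = M₀/F₀ = 160.3 yr. The eventual steady state is M_∞ = M₀·(F₁/F₀) = 13730 × 153.7/85.67 = 24633 t.
The anomaly ΔM(t) = M(t) − M_∞ decays as ΔM₀·e^(−t/τ) with ΔM₀ = 13730 − 24633 = −10900 t.
At t = 198 yr, e^(−t/τ) = e^(−1.235) = 0.2907, so ΔM = −3170 t and M = 24633 − 3170 = 21463 t.

21500 t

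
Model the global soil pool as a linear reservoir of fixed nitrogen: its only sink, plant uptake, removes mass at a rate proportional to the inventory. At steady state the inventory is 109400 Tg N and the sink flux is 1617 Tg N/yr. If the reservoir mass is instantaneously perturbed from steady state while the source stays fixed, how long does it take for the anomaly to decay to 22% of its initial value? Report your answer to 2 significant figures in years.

100 yr

For a linear reservoir the anomaly decays as exp(−t/τ) with τ = M/F = 109400/1617 = 67.66 yr.
exp(−t/τ) = 0.22 ⇒ t = −τ ln(0.22) = 67.66 × 1.514 = 102.4 yr.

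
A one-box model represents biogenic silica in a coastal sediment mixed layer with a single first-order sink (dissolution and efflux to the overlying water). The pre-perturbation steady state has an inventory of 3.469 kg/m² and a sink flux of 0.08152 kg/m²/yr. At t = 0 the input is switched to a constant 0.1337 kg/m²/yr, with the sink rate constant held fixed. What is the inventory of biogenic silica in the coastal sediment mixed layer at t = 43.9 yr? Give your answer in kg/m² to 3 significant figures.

τ = M₀/F₀ = 3.469/0.08152 = 42.55 yr; rate constant k = 1/τ.
New steady state M_∞ = F₁/k = F₁·τ = 0.1337 × 42.55 = 5.6895 kg/m².
M(t) = M_∞ + (M₀ − M_∞)·e^(−t/τ); t/τ = 43.9/42.55 = 1.032, so e^(−t/τ) = 0.3564.
M(t) = 5.6895 − 2.220 × 0.3564 = 4.8980 kg/m².

4.90 kg/m²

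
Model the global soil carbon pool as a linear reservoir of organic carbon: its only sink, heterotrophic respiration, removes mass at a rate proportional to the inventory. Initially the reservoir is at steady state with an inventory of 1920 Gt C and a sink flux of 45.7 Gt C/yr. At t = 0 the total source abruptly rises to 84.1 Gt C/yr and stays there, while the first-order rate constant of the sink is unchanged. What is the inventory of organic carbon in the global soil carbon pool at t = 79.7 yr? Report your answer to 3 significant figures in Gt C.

3290 Gt C

The sink rate constant is k = F₀/M₀ = 45.7/1920 = 0.02380 yr⁻¹.
Solving dM/dt = F₁ − kM with M(0) = M₀ gives M(t) = F₁/k + (M₀ − F₁/k)·e^(−kt).
F₁/k = 84.1/0.02380 = 3533.3 Gt C; kt = 0.02380 × 79.7 = 1.897, e^(−kt) = 0.1500.
M(79.7) = 3533.3 + (1920 − 3533.3) × 0.1500 = 3533.3 − 242.0 = 3291.3 Gt C.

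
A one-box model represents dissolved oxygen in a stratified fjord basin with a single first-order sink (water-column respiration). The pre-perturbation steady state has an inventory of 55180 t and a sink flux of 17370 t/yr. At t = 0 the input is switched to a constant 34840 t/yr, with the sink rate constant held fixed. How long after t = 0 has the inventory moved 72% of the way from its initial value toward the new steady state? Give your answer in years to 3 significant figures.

τ = M₀/F₀ = 55180/17370 = 3.177 yr.
The remaining gap fraction is e^(−t/τ); 72% covered ⇒ e^(−t/τ) = 0.280.
t = −τ ln(0.280) = 3.177 × 1.273 = 4.044 yr.

4.04 yr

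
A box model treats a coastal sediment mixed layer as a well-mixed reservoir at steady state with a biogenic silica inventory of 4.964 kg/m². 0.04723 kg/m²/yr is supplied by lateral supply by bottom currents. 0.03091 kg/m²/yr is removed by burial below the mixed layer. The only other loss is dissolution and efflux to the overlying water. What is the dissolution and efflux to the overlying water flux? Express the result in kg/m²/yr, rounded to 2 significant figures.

0.016 kg/m²/yr

At steady state ΣF_in = ΣF_out.
ΣF_in = 0.047230 kg/m²/yr.
Dissolution and efflux to the overlying water flux = ΣF_in − (0.03091) = 0.047230 − 0.03091 = 0.01632 kg/m²/yr.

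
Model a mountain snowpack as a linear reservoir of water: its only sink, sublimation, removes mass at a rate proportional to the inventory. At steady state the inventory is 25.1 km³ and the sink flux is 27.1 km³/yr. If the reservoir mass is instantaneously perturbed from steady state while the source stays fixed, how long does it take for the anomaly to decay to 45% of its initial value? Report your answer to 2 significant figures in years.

0.74 yr

For a linear reservoir the anomaly decays as exp(−t/τ) with τ = M/F = 25.1/27.1 = 0.9262 yr.
exp(−t/τ) = 0.45 ⇒ t = −τ ln(0.45) = 0.9262 × 0.7985 = 0.7396 yr.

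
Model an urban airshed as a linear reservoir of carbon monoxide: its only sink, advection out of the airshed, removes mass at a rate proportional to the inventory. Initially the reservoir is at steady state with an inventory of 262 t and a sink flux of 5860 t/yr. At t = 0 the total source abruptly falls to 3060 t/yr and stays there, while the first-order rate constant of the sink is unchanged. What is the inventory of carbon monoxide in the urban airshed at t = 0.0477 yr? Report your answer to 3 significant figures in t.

The sink rate constant is k = F₀/M₀ = 5860/262 = 22.37 yr⁻¹.
Solving dM/dt = F₁ − kM with M(0) = M₀ gives M(t) = F₁/k + (M₀ − F₁/k)·e^(−kt).
F₁/k = 3060/22.37 = 136.81 t; kt = 22.37 × 0.0477 = 1.067, e^(−kt) = 0.3441.
M(0.0477) = 136.81 + (262 − 136.81) × 0.3441 = 136.81 + 43.07 = 179.89 t.

180 t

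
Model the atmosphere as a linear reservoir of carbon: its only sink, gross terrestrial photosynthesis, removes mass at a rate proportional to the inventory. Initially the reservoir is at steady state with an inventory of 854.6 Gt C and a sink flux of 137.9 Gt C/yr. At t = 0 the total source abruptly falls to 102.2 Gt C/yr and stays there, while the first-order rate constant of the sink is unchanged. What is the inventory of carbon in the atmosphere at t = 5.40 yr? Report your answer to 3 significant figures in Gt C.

726 Gt C

τ = M₀/F₀ = 854.6/137.9 = 6.197 yr; rate constant k = 1/τ.
New steady state M_∞ = F₁/k = F₁·τ = 102.2 × 6.197 = 633.36 Gt C.
M(t) = M_∞ + (M₀ − M_∞)·e^(−t/τ); t/τ = 5.40/6.197 = 0.8714, so e^(−t/τ) = 0.4184.
M(t) = 633.36 + 221.2 × 0.4184 = 725.92 Gt C.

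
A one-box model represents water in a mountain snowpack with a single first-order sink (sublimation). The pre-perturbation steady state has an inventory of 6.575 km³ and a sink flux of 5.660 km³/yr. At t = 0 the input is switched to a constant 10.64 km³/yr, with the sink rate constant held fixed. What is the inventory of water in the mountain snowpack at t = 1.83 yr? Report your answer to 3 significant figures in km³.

Residence time τ = M₀/F₀ = 1.162 yr. The eventual steady state is M_∞ = M₀·(F₁/F₀) = 6.575 × 10.64/5.660 = 12.360 km³.
The anomaly ΔM(t) = M(t) − M_∞ decays as ΔM₀·e^(−t/τ) with ΔM₀ = 6.575 − 12.360 = −5.785 km³.
At t = 1.83 yr, e^(−t/τ) = e^(−1.575) = 0.2069, so ΔM = −1.197 km³ and M = 12.360 − 1.197 = 11.163 km³.

11.2 km³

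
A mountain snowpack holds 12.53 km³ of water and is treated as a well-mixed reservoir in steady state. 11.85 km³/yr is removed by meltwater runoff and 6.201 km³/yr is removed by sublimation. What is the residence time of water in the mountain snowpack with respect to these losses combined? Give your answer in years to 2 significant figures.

Total removal = 11.85 + 6.201 = 18.051 km³/yr.
τ = M / ΣF_out = 12.53 / 18.051 = 0.6941 yr.

0.69 yr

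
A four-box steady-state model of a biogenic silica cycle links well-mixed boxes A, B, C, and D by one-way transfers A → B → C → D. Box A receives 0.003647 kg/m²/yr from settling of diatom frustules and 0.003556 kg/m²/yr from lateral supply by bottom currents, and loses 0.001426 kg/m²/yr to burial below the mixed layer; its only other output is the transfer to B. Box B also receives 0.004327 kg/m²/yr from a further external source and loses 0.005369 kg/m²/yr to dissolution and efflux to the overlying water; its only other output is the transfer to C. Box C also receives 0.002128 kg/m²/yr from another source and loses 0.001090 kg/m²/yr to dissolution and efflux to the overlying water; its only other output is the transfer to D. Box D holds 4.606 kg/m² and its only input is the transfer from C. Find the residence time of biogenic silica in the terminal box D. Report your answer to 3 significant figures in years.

Box A: F(A→B) = (0.003647 + 0.003556) − 0.001426 = 0.0057770 kg/m²/yr.
Box B: F(B→C) = (0.0057770 + 0.004327) − 0.005369 = 0.0047350 kg/m²/yr.
Box C: F(C→D) = (0.0047350 + 0.002128) − 0.001090 = 0.0057730 kg/m²/yr.
Box D throughput = its input = 0.0057730 kg/m²/yr; τ = 4.606 / 0.0057730 = 797.9 yr.

798 yr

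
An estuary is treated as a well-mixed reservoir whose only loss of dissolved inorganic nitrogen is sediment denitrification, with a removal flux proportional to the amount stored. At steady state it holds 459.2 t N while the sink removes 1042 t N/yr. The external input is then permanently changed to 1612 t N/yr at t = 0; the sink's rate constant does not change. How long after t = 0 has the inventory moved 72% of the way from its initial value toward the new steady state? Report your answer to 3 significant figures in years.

0.561 yr

τ = M₀/F₀ = 459.2/1042 = 0.4407 yr.
The remaining gap fraction is e^(−t/τ); 72% covered ⇒ e^(−t/τ) = 0.280.
t = −τ ln(0.280) = 0.4407 × 1.273 = 0.5610 yr.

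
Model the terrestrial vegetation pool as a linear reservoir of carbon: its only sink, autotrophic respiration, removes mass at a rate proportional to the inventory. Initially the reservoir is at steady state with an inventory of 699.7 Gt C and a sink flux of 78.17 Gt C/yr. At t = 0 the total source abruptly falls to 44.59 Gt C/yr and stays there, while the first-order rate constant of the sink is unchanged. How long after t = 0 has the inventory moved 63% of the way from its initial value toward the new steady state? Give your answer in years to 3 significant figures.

8.90 yr

τ = M₀/F₀ = 699.7/78.17 = 8.951 yr.
The remaining gap fraction is e^(−t/τ); 63% covered ⇒ e^(−t/τ) = 0.370.
t = −τ ln(0.370) = 8.951 × 0.9943 = 8.900 yr.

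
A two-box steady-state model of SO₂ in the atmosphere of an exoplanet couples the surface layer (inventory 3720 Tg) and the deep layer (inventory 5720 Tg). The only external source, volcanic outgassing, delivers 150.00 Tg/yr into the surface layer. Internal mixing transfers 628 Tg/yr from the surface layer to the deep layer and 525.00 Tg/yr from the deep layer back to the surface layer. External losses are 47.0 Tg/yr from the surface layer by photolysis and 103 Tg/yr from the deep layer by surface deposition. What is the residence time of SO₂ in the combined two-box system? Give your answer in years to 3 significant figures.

Treat the two boxes together as one reservoir: the mixing fluxes between them are internal recycling, so τ = ΣM / Σ(external losses).
M_total = 3720 + 5720 = 9440.0 Tg.
ΣF_external_out = 47.0 + 103 = 150.00 Tg/yr.
τ = M_total / ΣF_ext = 9440.0 / 150.00 = 62.93 yr.

62.9 yr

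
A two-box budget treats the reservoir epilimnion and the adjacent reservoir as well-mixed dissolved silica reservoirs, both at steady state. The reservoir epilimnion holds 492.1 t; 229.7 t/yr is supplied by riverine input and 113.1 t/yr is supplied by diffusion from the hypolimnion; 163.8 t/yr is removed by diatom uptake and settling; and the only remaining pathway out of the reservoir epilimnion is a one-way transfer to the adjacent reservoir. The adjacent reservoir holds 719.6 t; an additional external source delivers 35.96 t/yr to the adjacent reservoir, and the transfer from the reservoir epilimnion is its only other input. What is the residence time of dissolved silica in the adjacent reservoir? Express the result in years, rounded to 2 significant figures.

3.3 yr

Balance the reservoir epilimnion: ΣF_in = 229.7 + 113.1 = 342.80 t/yr.
Transfer to the adjacent reservoir = ΣF_in − (163.8) = 179.00 t/yr.
Total input to the adjacent reservoir = 179.00 + 35.96 = 214.96 t/yr; at steady state this equals its total output.
τ = M / F = 719.6 / 214.96 = 3.348 yr.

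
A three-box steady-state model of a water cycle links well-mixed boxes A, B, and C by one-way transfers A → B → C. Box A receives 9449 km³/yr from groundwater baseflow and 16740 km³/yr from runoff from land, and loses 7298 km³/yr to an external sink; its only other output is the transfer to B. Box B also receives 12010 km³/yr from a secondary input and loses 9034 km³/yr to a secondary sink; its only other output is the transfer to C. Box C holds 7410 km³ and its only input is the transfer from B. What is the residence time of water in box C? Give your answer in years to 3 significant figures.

Box A: F(A→B) = (9449 + 16740) − 7298 = 18891 km³/yr.
Box B: F(B→C) = (18891 + 12010) − 9034 = 21867 km³/yr.
Box C throughput = its input = 21867 km³/yr; τ = 7410 / 21867 = 0.3389 yr.

0.339 yr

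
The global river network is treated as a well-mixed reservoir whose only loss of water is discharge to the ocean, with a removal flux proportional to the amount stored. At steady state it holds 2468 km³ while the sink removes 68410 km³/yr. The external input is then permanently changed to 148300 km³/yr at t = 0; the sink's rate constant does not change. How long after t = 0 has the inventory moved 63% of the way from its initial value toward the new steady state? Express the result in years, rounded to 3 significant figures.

0.0359 yr

τ = M₀/F₀ = 2468/68410 = 0.03608 yr.
The remaining gap fraction is e^(−t/τ); 63% covered ⇒ e^(−t/τ) = 0.370.
t = −τ ln(0.370) = 0.03608 × 0.9943 = 0.03587 yr.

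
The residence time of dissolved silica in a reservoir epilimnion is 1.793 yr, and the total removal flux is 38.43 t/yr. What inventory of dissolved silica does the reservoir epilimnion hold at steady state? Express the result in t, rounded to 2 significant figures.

69 t

τ = M/F ⇒ M = τ × F = 1.793 × 38.43 = 68.90 t.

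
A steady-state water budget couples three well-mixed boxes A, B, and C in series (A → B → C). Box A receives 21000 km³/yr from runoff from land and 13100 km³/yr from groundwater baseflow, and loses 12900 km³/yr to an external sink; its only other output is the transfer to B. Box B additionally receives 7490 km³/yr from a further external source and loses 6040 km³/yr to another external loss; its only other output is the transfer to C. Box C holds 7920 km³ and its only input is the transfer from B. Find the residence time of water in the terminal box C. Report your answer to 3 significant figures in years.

Box A: F(A→B) = (21000 + 13100) − 12900 = 21200 km³/yr.
Box B: F(B→C) = (21200 + 7490) − 6040 = 22650 km³/yr.
Box C throughput = its input = 22650 km³/yr; τ = 7920 / 22650 = 0.3497 yr.

0.350 yr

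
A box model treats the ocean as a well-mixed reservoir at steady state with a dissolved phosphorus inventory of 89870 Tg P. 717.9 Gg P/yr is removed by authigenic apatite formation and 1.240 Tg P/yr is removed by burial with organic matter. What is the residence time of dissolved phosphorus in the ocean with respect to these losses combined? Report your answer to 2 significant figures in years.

46000 yr

Convert the authigenic apatite formation flux: 717.9 Gg P/yr = 0.7179 Tg P/yr.
Total removal = 0.7179 + 1.240 = 1.9579 Tg P/yr.
τ = M / ΣF_out = 89870 / 1.9579 = 45900 yr.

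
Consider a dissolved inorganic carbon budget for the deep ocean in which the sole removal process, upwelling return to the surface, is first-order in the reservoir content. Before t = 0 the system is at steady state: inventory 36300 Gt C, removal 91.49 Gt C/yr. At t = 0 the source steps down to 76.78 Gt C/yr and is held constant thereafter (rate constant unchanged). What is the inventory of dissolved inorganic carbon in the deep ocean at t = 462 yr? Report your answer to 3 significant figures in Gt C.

32300 Gt C

The sink rate constant is k = F₀/M₀ = 91.49/36300 = 0.002520 yr⁻¹.
Solving dM/dt = F₁ − kM with M(0) = M₀ gives M(t) = F₁/k + (M₀ − F₁/k)·e^(−kt).
F₁/k = 76.78/0.002520 = 30464 Gt C; kt = 0.002520 × 462 = 1.164, e^(−kt) = 0.3121.
M(462) = 30464 + (36300 − 30464) × 0.3121 = 30464 + 1822 = 32285 Gt C.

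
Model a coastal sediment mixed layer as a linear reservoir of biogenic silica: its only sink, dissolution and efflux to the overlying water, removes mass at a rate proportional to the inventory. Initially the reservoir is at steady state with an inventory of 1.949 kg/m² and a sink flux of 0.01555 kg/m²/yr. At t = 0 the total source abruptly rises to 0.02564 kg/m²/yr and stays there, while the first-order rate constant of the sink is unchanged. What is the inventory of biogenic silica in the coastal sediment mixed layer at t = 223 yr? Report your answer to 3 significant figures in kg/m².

3.00 kg/m²

Residence time τ = M₀/F₀ = 125.3 yr. The eventual steady state is M_∞ = M₀·(F₁/F₀) = 1.949 × 0.02564/0.01555 = 3.2137 kg/m².
The anomaly ΔM(t) = M(t) − M_∞ decays as ΔM₀·e^(−t/τ) with ΔM₀ = 1.949 − 3.2137 = −1.265 kg/m².
At t = 223 yr, e^(−t/τ) = e^(−1.779) = 0.1688, so ΔM = −0.2134 kg/m² and M = 3.2137 − 0.2134 = 3.0002 kg/m².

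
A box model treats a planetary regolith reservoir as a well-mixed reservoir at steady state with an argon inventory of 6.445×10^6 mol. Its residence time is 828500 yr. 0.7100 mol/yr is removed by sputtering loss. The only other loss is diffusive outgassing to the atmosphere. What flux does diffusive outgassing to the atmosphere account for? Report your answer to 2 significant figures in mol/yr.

Total removal F = M/τ = 6.445×10^6 / 828500 = 7.779 mol/yr.
Diffusive outgassing to the atmosphere = F − (0.7100) = 7.779 − 0.7100 = 7.069 mol/yr.

7.1 mol/yr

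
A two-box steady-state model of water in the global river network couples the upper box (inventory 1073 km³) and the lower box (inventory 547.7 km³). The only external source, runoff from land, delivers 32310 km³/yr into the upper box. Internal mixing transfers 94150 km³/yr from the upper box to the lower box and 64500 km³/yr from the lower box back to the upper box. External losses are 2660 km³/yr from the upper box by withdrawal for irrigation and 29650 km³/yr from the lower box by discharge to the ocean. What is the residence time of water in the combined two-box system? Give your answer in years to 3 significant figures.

For the system as a whole, the A↔B exchange is internal and contributes nothing to the throughput; only the external sinks remove mass.
M_total = 1073 + 547.7 = 1620.7 km³.
ΣF_external_out = 2660 + 29650 = 32310 km³/yr.
τ = M_total / ΣF_ext = 1620.7 / 32310 = 0.05016 yr.

0.0502 yr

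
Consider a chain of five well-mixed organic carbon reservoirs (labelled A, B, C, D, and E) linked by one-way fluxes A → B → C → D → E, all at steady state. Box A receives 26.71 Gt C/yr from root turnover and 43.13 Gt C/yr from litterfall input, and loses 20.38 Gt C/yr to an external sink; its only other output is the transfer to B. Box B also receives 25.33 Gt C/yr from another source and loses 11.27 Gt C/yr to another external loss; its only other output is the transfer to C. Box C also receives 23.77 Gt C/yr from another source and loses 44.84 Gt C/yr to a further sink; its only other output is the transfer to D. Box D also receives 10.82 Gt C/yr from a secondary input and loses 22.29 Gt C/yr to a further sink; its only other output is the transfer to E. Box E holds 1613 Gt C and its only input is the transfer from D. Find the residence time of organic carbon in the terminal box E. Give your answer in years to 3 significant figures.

52.1 yr

Box A: F(A→B) = (26.71 + 43.13) − 20.38 = 49.460 Gt C/yr.
Box B: F(B→C) = (49.460 + 25.33) − 11.27 = 63.520 Gt C/yr.
Box C: F(C→D) = (63.520 + 23.77) − 44.84 = 42.450 Gt C/yr.
Box D: F(D→E) = (42.450 + 10.82) − 22.29 = 30.980 Gt C/yr.
Box E throughput = its input = 30.980 Gt C/yr; τ = 1613 / 30.980 = 52.07 yr.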